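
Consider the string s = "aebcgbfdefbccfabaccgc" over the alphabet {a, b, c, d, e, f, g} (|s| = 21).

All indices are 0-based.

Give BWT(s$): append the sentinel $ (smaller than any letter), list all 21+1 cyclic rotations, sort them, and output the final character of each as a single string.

rank  rotation                last
    0  $aebcgbfdefbccfabaccgc  c
    1  abaccgc$aebcgbfdefbccf  f
    2  accgc$aebcgbfdefbccfab  b
    3  aebcgbfdefbccfabaccgc$  $
    4  baccgc$aebcgbfdefbccfa  a
    5  bccfabaccgc$aebcgbfdef  f
    6  bcgbfdefbccfabaccgc$ae  e
    7  bfdefbccfabaccgc$aebcg  g
    8  c$aebcgbfdefbccfabaccg  g
    9  ccfabaccgc$aebcgbfdefb  b
   10  ccgc$aebcgbfdefbccfaba  a
   11  cfabaccgc$aebcgbfdefbc  c
   12  cgbfdefbccfabaccgc$aeb  b
   13  cgc$aebcgbfdefbccfabac  c
   14  defbccfabaccgc$aebcgbf  f
   15  ebcgbfdefbccfabaccgc$a  a
   16  efbccfabaccgc$aebcgbfd  d
   17  fabaccgc$aebcgbfdefbcc  c
   18  fbccfabaccgc$aebcgbfde  e
   19  fdefbccfabaccgc$aebcgb  b
   20  gbfdefbccfabaccgc$aebc  c
   21  gc$aebcgbfdefbccfabacc  c

cfb$afeggbacbcfadcebcc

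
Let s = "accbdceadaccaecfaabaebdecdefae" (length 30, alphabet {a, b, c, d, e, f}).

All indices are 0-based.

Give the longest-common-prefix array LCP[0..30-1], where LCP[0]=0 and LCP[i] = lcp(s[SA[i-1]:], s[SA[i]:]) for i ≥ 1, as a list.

[0, 1, 1, 3, 1, 1, 2, 2, 0, 1, 2, 0, 1, 1, 2, 1, 1, 1, 0, 1, 1, 2, 0, 1, 1, 1, 2, 1, 0, 2]

rank | idx | suffix
   0 |  16 | aabaebdecdefae
   1 |  17 | abaebdecdefae
   2 |   9 | accaecfaabaebdecdefae
   3 |   0 | accbdceadaccaecfaabaebdecdefae
   4 |   7 | adaccaecfaabaebdecdefae
   5 |  28 | ae
   6 |  19 | aebdecdefae
   7 |  12 | aecfaabaebdecdefae
   8 |  18 | baebdecdefae
   9 |   3 | bdceadaccaecfaabaebdecdefae
  10 |  21 | bdecdefae
  11 |  11 | caecfaabaebdecdefae
  12 |   2 | cbdceadaccaecfaabaebdecdefae
  13 |  10 | ccaecfaabaebdecdefae
  14 |   1 | ccbdceadaccaecfaabaebdecdefae
  15 |  24 | cdefae
  16 |   5 | ceadaccaecfaabaebdecdefae
  17 |  14 | cfaabaebdecdefae
  18 |   8 | daccaecfaabaebdecdefae
  19 |   4 | dceadaccaecfaabaebdecdefae
  20 |  22 | decdefae
  21 |  25 | defae
  22 |  29 | e
  23 |   6 | eadaccaecfaabaebdecdefae
  24 |  20 | ebdecdefae
  25 |  23 | ecdefae
  26 |  13 | ecfaabaebdecdefae
  27 |  26 | efae
  28 |  15 | faabaebdecdefae
  29 |  27 | fae

SA = [16, 17, 9, 0, 7, 28, 19, 12, 18, 3, 21, 11, 2, 10, 1, 24, 5, 14, 8, 4, 22, 25, 29, 6, 20, 23, 13, 26, 15, 27]
i: (SA[i-1],SA[i]) lcp shared
  1: (16,17) 1 'a'
  2: (17,9) 1 'a'
  3: (9,0) 3 'acc'
  4: (0,7) 1 'a'
  5: (7,28) 1 'a'
  6: (28,19) 2 'ae'
  7: (19,12) 2 'ae'
  8: (12,18) 0 ''
  9: (18,3) 1 'b'
  10: (3,21) 2 'bd'
  11: (21,11) 0 ''
  12: (11,2) 1 'c'
  13: (2,10) 1 'c'
  14: (10,1) 2 'cc'
  15: (1,24) 1 'c'
  16: (24,5) 1 'c'
  17: (5,14) 1 'c'
  18: (14,8) 0 ''
  19: (8,4) 1 'd'
  20: (4,22) 1 'd'
  21: (22,25) 2 'de'
  22: (25,29) 0 ''
  23: (29,6) 1 'e'
  24: (6,20) 1 'e'
  25: (20,23) 1 'e'
  26: (23,13) 2 'ec'
  27: (13,26) 1 'e'
  28: (26,15) 0 ''
  29: (15,27) 2 'fa'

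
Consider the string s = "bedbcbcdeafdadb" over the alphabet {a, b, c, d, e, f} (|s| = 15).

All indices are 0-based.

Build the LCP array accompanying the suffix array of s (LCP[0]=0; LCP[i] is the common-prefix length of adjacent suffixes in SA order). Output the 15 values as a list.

[0, 1, 0, 1, 2, 1, 0, 1, 0, 1, 2, 1, 0, 1, 0]

sorted suffixes:
  #0 SA[0]=12  'adb'
  #1 SA[1]=9  'afdadb'
  #2 SA[2]=14  'b'
  #3 SA[3]=3  'bcbcdeafdadb'
  #4 SA[4]=5  'bcdeafdadb'
  #5 SA[5]=0  'bedbcbcdeafdadb'
  #6 SA[6]=4  'cbcdeafdadb'
  #7 SA[7]=6  'cdeafdadb'
  #8 SA[8]=11  'dadb'
  #9 SA[9]=13  'db'
  #10 SA[10]=2  'dbcbcdeafdadb'
  #11 SA[11]=7  'deafdadb'
  #12 SA[12]=8  'eafdadb'
  #13 SA[13]=1  'edbcbcdeafdadb'
  #14 SA[14]=10  'fdadb'

SA = [12, 9, 14, 3, 5, 0, 4, 6, 11, 13, 2, 7, 8, 1, 10]
[i] adj suffixes → lcp
  [1] 12/9 → 1 ('a')
  [2] 9/14 → 0 ('')
  [3] 14/3 → 1 ('b')
  [4] 3/5 → 2 ('bc')
  [5] 5/0 → 1 ('b')
  [6] 0/4 → 0 ('')
  [7] 4/6 → 1 ('c')
  [8] 6/11 → 0 ('')
  [9] 11/13 → 1 ('d')
  [10] 13/2 → 2 ('db')
  [11] 2/7 → 1 ('d')
  [12] 7/8 → 0 ('')
  [13] 8/1 → 1 ('e')
  [14] 1/10 → 0 ('')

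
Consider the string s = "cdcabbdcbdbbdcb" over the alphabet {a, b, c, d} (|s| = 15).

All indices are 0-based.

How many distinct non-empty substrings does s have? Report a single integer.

97

rank→(start, suffix):
  0 → (3, 'abbdcbdbbdcb')
  1 → (14, 'b')
  2 → (10, 'bbdcb')
  3 → (4, 'bbdcbdbbdcb')
  4 → (8, 'bdbbdcb')
  5 → (11, 'bdcb')
  6 → (5, 'bdcbdbbdcb')
  7 → (2, 'cabbdcbdbbdcb')
  8 → (13, 'cb')
  9 → (7, 'cbdbbdcb')
  10 → (0, 'cdcabbdcbdbbdcb')
  11 → (9, 'dbbdcb')
  12 → (1, 'dcabbdcbdbbdcb')
  13 → (12, 'dcb')
  14 → (6, 'dcbdbbdcb')

SA = [3, 14, 10, 4, 8, 11, 5, 2, 13, 7, 0, 9, 1, 12, 6]
i: (SA[i-1],SA[i]) lcp shared
  1: (3,14) 0 ''
  2: (14,10) 1 'b'
  3: (10,4) 5 'bbdcb'
  4: (4,8) 1 'b'
  5: (8,11) 2 'bd'
  6: (11,5) 4 'bdcb'
  7: (5,2) 0 ''
  8: (2,13) 1 'c'
  9: (13,7) 2 'cb'
  10: (7,0) 1 'c'
  11: (0,9) 0 ''
  12: (9,1) 1 'd'
  13: (1,12) 2 'dc'
  14: (12,6) 3 'dcb'

n(n+1)/2 = 15·16/2 = 120
Σ LCP = 0 + 0 + 1 + 5 + 1 + 2 + 4 + 0 + 1 + 2 + 1 + 0 + 1 + 2 + 3 = 23
distinct = 120 − 23 = 97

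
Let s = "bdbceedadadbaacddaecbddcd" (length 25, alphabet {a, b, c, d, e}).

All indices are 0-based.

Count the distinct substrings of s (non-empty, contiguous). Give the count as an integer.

297

rank→(start, suffix):
  0 → (12, 'aacddaecbddcd')
  1 → (13, 'acddaecbddcd')
  2 → (7, 'adadbaacddaecbddcd')
  3 → (9, 'adbaacddaecbddcd')
  4 → (17, 'aecbddcd')
  5 → (11, 'baacddaecbddcd')
  6 → (2, 'bceedadadbaacddaecbddcd')
  7 → (0, 'bdbceedadadbaacddaecbddcd')
  8 → (20, 'bddcd')
  9 → (19, 'cbddcd')
  10 → (23, 'cd')
  11 → (14, 'cddaecbddcd')
  12 → (3, 'ceedadadbaacddaecbddcd')
  13 → (24, 'd')
  14 → (6, 'dadadbaacddaecbddcd')
  15 → (8, 'dadbaacddaecbddcd')
  16 → (16, 'daecbddcd')
  17 → (10, 'dbaacddaecbddcd')
  18 → (1, 'dbceedadadbaacddaecbddcd')
  19 → (22, 'dcd')
  20 → (15, 'ddaecbddcd')
  21 → (21, 'ddcd')
  22 → (18, 'ecbddcd')
  23 → (5, 'edadadbaacddaecbddcd')
  24 → (4, 'eedadadbaacddaecbddcd')

SA = [12, 13, 7, 9, 17, 11, 2, 0, 20, 19, 23, 14, 3, 24, 6, 8, 16, 10, 1, 22, 15, 21, 18, 5, 4]
i: (SA[i-1],SA[i]) lcp shared
  1: (12,13) 1 'a'
  2: (13,7) 1 'a'
  3: (7,9) 2 'ad'
  4: (9,17) 1 'a'
  5: (17,11) 0 ''
  6: (11,2) 1 'b'
  7: (2,0) 1 'b'
  8: (0,20) 2 'bd'
  9: (20,19) 0 ''
  10: (19,23) 1 'c'
  11: (23,14) 2 'cd'
  12: (14,3) 1 'c'
  13: (3,24) 0 ''
  14: (24,6) 1 'd'
  15: (6,8) 3 'dad'
  16: (8,16) 2 'da'
  17: (16,10) 1 'd'
  18: (10,1) 2 'db'
  19: (1,22) 1 'd'
  20: (22,15) 1 'd'
  21: (15,21) 2 'dd'
  22: (21,18) 0 ''
  23: (18,5) 1 'e'
  24: (5,4) 1 'e'

n(n+1)/2 = 25·26/2 = 325
Σ LCP = 0 + 1 + 1 + 2 + 1 + 0 + 1 + 1 + 2 + 0 + 1 + 2 + 1 + 0 + 1 + 3 + 2 + 1 + 2 + 1 + 1 + 2 + 0 + 1 + 1 = 28
distinct = 325 − 28 = 297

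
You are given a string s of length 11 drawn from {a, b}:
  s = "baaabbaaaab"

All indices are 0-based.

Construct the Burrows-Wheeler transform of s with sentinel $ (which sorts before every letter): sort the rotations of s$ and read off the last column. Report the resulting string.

bbabaaaaab$a

rank  rotation      last
    0  $baaabbaaaab  b
    1  aaaab$baaabb  b
    2  aaab$baaabba  a
    3  aaabbaaaab$b  b
    4  aab$baaabbaa  a
    5  aabbaaaab$ba  a
    6  ab$baaabbaaa  a
    7  abbaaaab$baa  a
    8  b$baaabbaaaa  a
    9  baaaab$baaab  b
   10  baaabbaaaab$  $
   11  bbaaaab$baaa  a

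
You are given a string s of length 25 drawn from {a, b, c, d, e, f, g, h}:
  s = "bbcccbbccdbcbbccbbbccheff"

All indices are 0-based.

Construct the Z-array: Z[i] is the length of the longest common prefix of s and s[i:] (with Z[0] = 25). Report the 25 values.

Z[0]=25
i=1: outside box; Z[1]=1 grow→box=[1,2)
i=2: outside box; Z[2]=0
i=3: outside box; Z[3]=0
i=4: outside box; Z[4]=0
i=5: outside box; Z[5]=4 grow→box=[5,9)
i=6: min(r-i=3, Z[1]=1)=1; Z[6]=1
i=7: min(r-i=2, Z[2]=0)=0; Z[7]=0
i=8: min(r-i=1, Z[3]=0)=0; Z[8]=0
i=9: outside box; Z[9]=0
i=10: outside box; Z[10]=1 grow→box=[10,11)
i=11: outside box; Z[11]=0
i=12: outside box; Z[12]=4 grow→box=[12,16)
i=13: min(r-i=3, Z[1]=1)=1; Z[13]=1
i=14: min(r-i=2, Z[2]=0)=0; Z[14]=0
i=15: min(r-i=1, Z[3]=0)=0; Z[15]=0
i=16: outside box; Z[16]=2 grow→box=[16,18)
i=17: min(r-i=1, Z[1]=1)=1; Z[17]=4 grow→box=[17,21)
i=18: min(r-i=3, Z[1]=1)=1; Z[18]=1
i=19: min(r-i=2, Z[2]=0)=0; Z[19]=0
i=20: min(r-i=1, Z[3]=0)=0; Z[20]=0
i=21: outside box; Z[21]=0
i=22: outside box; Z[22]=0
i=23: outside box; Z[23]=0
i=24: outside box; Z[24]=0

[25, 1, 0, 0, 0, 4, 1, 0, 0, 0, 1, 0, 4, 1, 0, 0, 2, 4, 1, 0, 0, 0, 0, 0, 0]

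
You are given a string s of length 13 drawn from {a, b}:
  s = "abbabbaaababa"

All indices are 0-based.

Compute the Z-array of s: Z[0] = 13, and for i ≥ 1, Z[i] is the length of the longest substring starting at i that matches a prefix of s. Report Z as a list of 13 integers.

[13, 0, 0, 4, 0, 0, 1, 1, 2, 0, 2, 0, 1]

Z[0]=13
i=1: outside box; Z[1]=0
i=2: outside box; Z[2]=0
i=3: outside box; Z[3]=4 scan→box=[3,7)
i=4: min(r-i=3, Z[1]=0)=0; Z[4]=0
i=5: min(r-i=2, Z[2]=0)=0; Z[5]=0
i=6: min(r-i=1, Z[3]=4)=1; Z[6]=1
i=7: outside box; Z[7]=1 scan→box=[7,8)
i=8: outside box; Z[8]=2 scan→box=[8,10)
i=9: min(r-i=1, Z[1]=0)=0; Z[9]=0
i=10: outside box; Z[10]=2 scan→box=[10,12)
i=11: min(r-i=1, Z[1]=0)=0; Z[11]=0
i=12: outside box; Z[12]=1 scan→box=[12,13)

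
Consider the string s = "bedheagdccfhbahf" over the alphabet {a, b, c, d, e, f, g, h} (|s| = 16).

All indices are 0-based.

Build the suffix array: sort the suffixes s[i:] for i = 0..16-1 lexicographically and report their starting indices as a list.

rank→(start, suffix):
  0 → (5, 'agdccfhbahf')
  1 → (13, 'ahf')
  2 → (12, 'bahf')
  3 → (0, 'bedheagdccfhbahf')
  4 → (8, 'ccfhbahf')
  5 → (9, 'cfhbahf')
  6 → (7, 'dccfhbahf')
  7 → (2, 'dheagdccfhbahf')
  8 → (4, 'eagdccfhbahf')
  9 → (1, 'edheagdccfhbahf')
  10 → (15, 'f')
  11 → (10, 'fhbahf')
  12 → (6, 'gdccfhbahf')
  13 → (11, 'hbahf')
  14 → (3, 'heagdccfhbahf')
  15 → (14, 'hf')

[5, 13, 12, 0, 8, 9, 7, 2, 4, 1, 15, 10, 6, 11, 3, 14]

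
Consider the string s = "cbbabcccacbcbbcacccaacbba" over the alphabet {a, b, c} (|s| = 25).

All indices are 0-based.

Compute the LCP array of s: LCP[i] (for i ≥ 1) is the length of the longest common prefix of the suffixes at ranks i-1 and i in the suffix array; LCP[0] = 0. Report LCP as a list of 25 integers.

[0, 1, 1, 1, 3, 2, 0, 2, 1, 3, 2, 1, 2, 2, 0, 2, 3, 1, 4, 3, 2, 1, 3, 2, 4]

rank | idx | suffix
   0 |  24 | a
   1 |  19 | aacbba
   2 |   3 | abcccacbcbbcacccaacbba
   3 |  20 | acbba
   4 |   8 | acbcbbcacccaacbba
   5 |  15 | acccaacbba
   6 |  23 | ba
   7 |   2 | babcccacbcbbcacccaacbba
   8 |  22 | bba
   9 |   1 | bbabcccacbcbbcacccaacbba
  10 |  12 | bbcacccaacbba
  11 |  13 | bcacccaacbba
  12 |  10 | bcbbcacccaacbba
  13 |   4 | bcccacbcbbcacccaacbba
  14 |  18 | caacbba
  15 |   7 | cacbcbbcacccaacbba
  16 |  14 | cacccaacbba
  17 |  21 | cbba
  18 |   0 | cbbabcccacbcbbcacccaacbba
  19 |  11 | cbbcacccaacbba
  20 |   9 | cbcbbcacccaacbba
  21 |  17 | ccaacbba
  22 |   6 | ccacbcbbcacccaacbba
  23 |  16 | cccaacbba
  24 |   5 | cccacbcbbcacccaacbba

SA = [24, 19, 3, 20, 8, 15, 23, 2, 22, 1, 12, 13, 10, 4, 18, 7, 14, 21, 0, 11, 9, 17, 6, 16, 5]
i: (SA[i-1],SA[i]) lcp shared
  1: (24,19) 1 'a'
  2: (19,3) 1 'a'
  3: (3,20) 1 'a'
  4: (20,8) 3 'acb'
  5: (8,15) 2 'ac'
  6: (15,23) 0 ''
  7: (23,2) 2 'ba'
  8: (2,22) 1 'b'
  9: (22,1) 3 'bba'
  10: (1,12) 2 'bb'
  11: (12,13) 1 'b'
  12: (13,10) 2 'bc'
  13: (10,4) 2 'bc'
  14: (4,18) 0 ''
  15: (18,7) 2 'ca'
  16: (7,14) 3 'cac'
  17: (14,21) 1 'c'
  18: (21,0) 4 'cbba'
  19: (0,11) 3 'cbb'
  20: (11,9) 2 'cb'
  21: (9,17) 1 'c'
  22: (17,6) 3 'cca'
  23: (6,16) 2 'cc'
  24: (16,5) 4 'ccca'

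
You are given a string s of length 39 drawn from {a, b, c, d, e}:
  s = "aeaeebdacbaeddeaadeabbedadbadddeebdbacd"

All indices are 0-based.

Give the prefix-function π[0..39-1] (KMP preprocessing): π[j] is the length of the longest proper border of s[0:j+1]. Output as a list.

[0, 0, 1, 2, 0, 0, 0, 1, 0, 0, 1, 2, 0, 0, 0, 1, 1, 0, 0, 1, 0, 0, 0, 0, 1, 0, 0, 1, 0, 0, 0, 0, 0, 0, 0, 0, 1, 0, 0]

π[0] = 0
j=1 s[j]='e': π[1]=0 (border '')
j=2 s[j]='a': π[2]=1 (border 'a')
j=3 s[j]='e': π[3]=2 (border 'ae')
j=4 s[j]='e': k: 2→0; π[4]=0 (border '')
j=5 s[j]='b': π[5]=0 (border '')
j=6 s[j]='d': π[6]=0 (border '')
j=7 s[j]='a': π[7]=1 (border 'a')
j=8 s[j]='c': k: 1→0; π[8]=0 (border '')
j=9 s[j]='b': π[9]=0 (border '')
j=10 s[j]='a': π[10]=1 (border 'a')
j=11 s[j]='e': π[11]=2 (border 'ae')
j=12 s[j]='d': k: 2→0; π[12]=0 (border '')
j=13 s[j]='d': π[13]=0 (border '')
j=14 s[j]='e': π[14]=0 (border '')
j=15 s[j]='a': π[15]=1 (border 'a')
j=16 s[j]='a': k: 1→0; π[16]=1 (border 'a')
j=17 s[j]='d': k: 1→0; π[17]=0 (border '')
j=18 s[j]='e': π[18]=0 (border '')
j=19 s[j]='a': π[19]=1 (border 'a')
j=20 s[j]='b': k: 1→0; π[20]=0 (border '')
j=21 s[j]='b': π[21]=0 (border '')
j=22 s[j]='e': π[22]=0 (border '')
j=23 s[j]='d': π[23]=0 (border '')
j=24 s[j]='a': π[24]=1 (border 'a')
j=25 s[j]='d': k: 1→0; π[25]=0 (border '')
j=26 s[j]='b': π[26]=0 (border '')
j=27 s[j]='a': π[27]=1 (border 'a')
j=28 s[j]='d': k: 1→0; π[28]=0 (border '')
j=29 s[j]='d': π[29]=0 (border '')
j=30 s[j]='d': π[30]=0 (border '')
j=31 s[j]='e': π[31]=0 (border '')
j=32 s[j]='e': π[32]=0 (border '')
j=33 s[j]='b': π[33]=0 (border '')
j=34 s[j]='d': π[34]=0 (border '')
j=35 s[j]='b': π[35]=0 (border '')
j=36 s[j]='a': π[36]=1 (border 'a')
j=37 s[j]='c': k: 1→0; π[37]=0 (border '')
j=38 s[j]='d': π[38]=0 (border '')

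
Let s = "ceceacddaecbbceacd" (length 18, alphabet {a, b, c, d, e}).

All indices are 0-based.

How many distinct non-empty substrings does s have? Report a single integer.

146

rank→(start, suffix):
  0 → (15, 'acd')
  1 → (4, 'acddaecbbceacd')
  2 → (8, 'aecbbceacd')
  3 → (11, 'bbceacd')
  4 → (12, 'bceacd')
  5 → (10, 'cbbceacd')
  6 → (16, 'cd')
  7 → (5, 'cddaecbbceacd')
  8 → (13, 'ceacd')
  9 → (2, 'ceacddaecbbceacd')
  10 → (0, 'ceceacddaecbbceacd')
  11 → (17, 'd')
  12 → (7, 'daecbbceacd')
  13 → (6, 'ddaecbbceacd')
  14 → (14, 'eacd')
  15 → (3, 'eacddaecbbceacd')
  16 → (9, 'ecbbceacd')
  17 → (1, 'eceacddaecbbceacd')

SA = [15, 4, 8, 11, 12, 10, 16, 5, 13, 2, 0, 17, 7, 6, 14, 3, 9, 1]
rank  pair      lcp
   1  s[15:],s[4:]  3  'acd'
   2  s[4:],s[8:]  1  'a'
   3  s[8:],s[11:]  0  ''
   4  s[11:],s[12:]  1  'b'
   5  s[12:],s[10:]  0  ''
   6  s[10:],s[16:]  1  'c'
   7  s[16:],s[5:]  2  'cd'
   8  s[5:],s[13:]  1  'c'
   9  s[13:],s[2:]  5  'ceacd'
  10  s[2:],s[0:]  2  'ce'
  11  s[0:],s[17:]  0  ''
  12  s[17:],s[7:]  1  'd'
  13  s[7:],s[6:]  1  'd'
  14  s[6:],s[14:]  0  ''
  15  s[14:],s[3:]  4  'eacd'
  16  s[3:],s[9:]  1  'e'
  17  s[9:],s[1:]  2  'ec'

n(n+1)/2 = 18·19/2 = 171
Σ LCP = 0 + 3 + 1 + 0 + 1 + 0 + 1 + 2 + 1 + 5 + 2 + 0 + 1 + 1 + 0 + 4 + 1 + 2 = 25
distinct = 171 − 25 = 146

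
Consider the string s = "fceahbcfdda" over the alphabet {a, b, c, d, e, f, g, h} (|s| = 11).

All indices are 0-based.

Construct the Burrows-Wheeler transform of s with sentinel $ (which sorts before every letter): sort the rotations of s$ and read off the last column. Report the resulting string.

rank  rotation      last
    0  $fceahbcfdda  a
    1  a$fceahbcfdd  d
    2  ahbcfdda$fce  e
    3  bcfdda$fceah  h
    4  ceahbcfdda$f  f
    5  cfdda$fceahb  b
    6  da$fceahbcfd  d
    7  dda$fceahbcf  f
    8  eahbcfdda$fc  c
    9  fceahbcfdda$  $
   10  fdda$fceahbc  c
   11  hbcfdda$fcea  a

adehfbdfc$ca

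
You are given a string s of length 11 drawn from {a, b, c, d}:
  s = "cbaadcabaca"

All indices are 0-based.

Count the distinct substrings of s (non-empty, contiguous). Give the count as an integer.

rank→(start, suffix):
  0 → (10, 'a')
  1 → (2, 'aadcabaca')
  2 → (6, 'abaca')
  3 → (8, 'aca')
  4 → (3, 'adcabaca')
  5 → (1, 'baadcabaca')
  6 → (7, 'baca')
  7 → (9, 'ca')
  8 → (5, 'cabaca')
  9 → (0, 'cbaadcabaca')
  10 → (4, 'dcabaca')

SA = [10, 2, 6, 8, 3, 1, 7, 9, 5, 0, 4]
i: (SA[i-1],SA[i]) lcp shared
  1: (10,2) 1 'a'
  2: (2,6) 1 'a'
  3: (6,8) 1 'a'
  4: (8,3) 1 'a'
  5: (3,1) 0 ''
  6: (1,7) 2 'ba'
  7: (7,9) 0 ''
  8: (9,5) 2 'ca'
  9: (5,0) 1 'c'
  10: (0,4) 0 ''

n(n+1)/2 = 11·12/2 = 66
Σ LCP = 0 + 1 + 1 + 1 + 1 + 0 + 2 + 0 + 2 + 1 + 0 = 9
distinct = 66 − 9 = 57

57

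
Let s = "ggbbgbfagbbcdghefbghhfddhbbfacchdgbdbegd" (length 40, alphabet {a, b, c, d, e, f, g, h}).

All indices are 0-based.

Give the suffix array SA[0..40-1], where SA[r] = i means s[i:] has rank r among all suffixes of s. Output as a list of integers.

rank→(start, suffix):
  0 → (28, 'acchdgbdbegd')
  1 → (7, 'agbbcdghefbghhfddhbbfacchdgbdbegd')
  2 → (9, 'bbcdghefbghhfddhbbfacchdgbdbegd')
  3 → (25, 'bbfacchdgbdbegd')
  4 → (2, 'bbgbfagbbcdghefbghhfddhbbfacchdgbdbegd')
  5 → (10, 'bcdghefbghhfddhbbfacchdgbdbegd')
  6 → (34, 'bdbegd')
  7 → (36, 'begd')
  8 → (26, 'bfacchdgbdbegd')
  9 → (5, 'bfagbbcdghefbghhfddhbbfacchdgbdbegd')
  10 → (3, 'bgbfagbbcdghefbghhfddhbbfacchdgbdbegd')
  11 → (17, 'bghhfddhbbfacchdgbdbegd')
  12 → (29, 'cchdgbdbegd')
  13 → (11, 'cdghefbghhfddhbbfacchdgbdbegd')
  14 → (30, 'chdgbdbegd')
  15 → (39, 'd')
  16 → (35, 'dbegd')
  17 → (22, 'ddhbbfacchdgbdbegd')
  18 → (32, 'dgbdbegd')
  19 → (12, 'dghefbghhfddhbbfacchdgbdbegd')
  20 → (23, 'dhbbfacchdgbdbegd')
  21 → (15, 'efbghhfddhbbfacchdgbdbegd')
  22 → (37, 'egd')
  23 → (27, 'facchdgbdbegd')
  24 → (6, 'fagbbcdghefbghhfddhbbfacchdgbdbegd')
  25 → (16, 'fbghhfddhbbfacchdgbdbegd')
  26 → (21, 'fddhbbfacchdgbdbegd')
  27 → (8, 'gbbcdghefbghhfddhbbfacchdgbdbegd')
  28 → (1, 'gbbgbfagbbcdghefbghhfddhbbfacchdgbdbegd')
  29 → (33, 'gbdbegd')
  30 → (4, 'gbfagbbcdghefbghhfddhbbfacchdgbdbegd')
  31 → (38, 'gd')
  32 → (0, 'ggbbgbfagbbcdghefbghhfddhbbfacchdgbdbegd')
  33 → (13, 'ghefbghhfddhbbfacchdgbdbegd')
  34 → (18, 'ghhfddhbbfacchdgbdbegd')
  35 → (24, 'hbbfacchdgbdbegd')
  36 → (31, 'hdgbdbegd')
  37 → (14, 'hefbghhfddhbbfacchdgbdbegd')
  38 → (20, 'hfddhbbfacchdgbdbegd')
  39 → (19, 'hhfddhbbfacchdgbdbegd')

[28, 7, 9, 25, 2, 10, 34, 36, 26, 5, 3, 17, 29, 11, 30, 39, 35, 22, 32, 12, 23, 15, 37, 27, 6, 16, 21, 8, 1, 33, 4, 38, 0, 13, 18, 24, 31, 14, 20, 19]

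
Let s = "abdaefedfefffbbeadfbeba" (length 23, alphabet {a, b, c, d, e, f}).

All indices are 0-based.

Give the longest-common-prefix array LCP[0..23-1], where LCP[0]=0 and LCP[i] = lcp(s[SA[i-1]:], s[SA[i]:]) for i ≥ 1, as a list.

[0, 1, 1, 1, 0, 1, 1, 1, 2, 0, 1, 2, 0, 1, 1, 1, 2, 0, 2, 1, 2, 1, 2]

sorted suffixes:
  #0 SA[0]=22  'a'
  #1 SA[1]=0  'abdaefedfefffbbeadfbeba'
  #2 SA[2]=16  'adfbeba'
  #3 SA[3]=3  'aefedfefffbbeadfbeba'
  #4 SA[4]=21  'ba'
  #5 SA[5]=13  'bbeadfbeba'
  #6 SA[6]=1  'bdaefedfefffbbeadfbeba'
  #7 SA[7]=14  'beadfbeba'
  #8 SA[8]=19  'beba'
  #9 SA[9]=2  'daefedfefffbbeadfbeba'
  #10 SA[10]=17  'dfbeba'
  #11 SA[11]=7  'dfefffbbeadfbeba'
  #12 SA[12]=15  'eadfbeba'
  #13 SA[13]=20  'eba'
  #14 SA[14]=6  'edfefffbbeadfbeba'
  #15 SA[15]=4  'efedfefffbbeadfbeba'
  #16 SA[16]=9  'efffbbeadfbeba'
  #17 SA[17]=12  'fbbeadfbeba'
  #18 SA[18]=18  'fbeba'
  #19 SA[19]=5  'fedfefffbbeadfbeba'
  #20 SA[20]=8  'fefffbbeadfbeba'
  #21 SA[21]=11  'ffbbeadfbeba'
  #22 SA[22]=10  'fffbbeadfbeba'

SA = [22, 0, 16, 3, 21, 13, 1, 14, 19, 2, 17, 7, 15, 20, 6, 4, 9, 12, 18, 5, 8, 11, 10]
i: (SA[i-1],SA[i]) lcp shared
  1: (22,0) 1 'a'
  2: (0,16) 1 'a'
  3: (16,3) 1 'a'
  4: (3,21) 0 ''
  5: (21,13) 1 'b'
  6: (13,1) 1 'b'
  7: (1,14) 1 'b'
  8: (14,19) 2 'be'
  9: (19,2) 0 ''
  10: (2,17) 1 'd'
  11: (17,7) 2 'df'
  12: (7,15) 0 ''
  13: (15,20) 1 'e'
  14: (20,6) 1 'e'
  15: (6,4) 1 'e'
  16: (4,9) 2 'ef'
  17: (9,12) 0 ''
  18: (12,18) 2 'fb'
  19: (18,5) 1 'f'
  20: (5,8) 2 'fe'
  21: (8,11) 1 'f'
  22: (11,10) 2 'ff'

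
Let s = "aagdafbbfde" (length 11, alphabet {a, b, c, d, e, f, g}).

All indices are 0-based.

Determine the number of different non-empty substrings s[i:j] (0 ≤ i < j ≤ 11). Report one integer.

rank→(start, suffix):
  0 → (0, 'aagdafbbfde')
  1 → (4, 'afbbfde')
  2 → (1, 'agdafbbfde')
  3 → (6, 'bbfde')
  4 → (7, 'bfde')
  5 → (3, 'dafbbfde')
  6 → (9, 'de')
  7 → (10, 'e')
  8 → (5, 'fbbfde')
  9 → (8, 'fde')
  10 → (2, 'gdafbbfde')

SA = [0, 4, 1, 6, 7, 3, 9, 10, 5, 8, 2]
rank  pair      lcp
   1  s[0:],s[4:]  1  'a'
   2  s[4:],s[1:]  1  'a'
   3  s[1:],s[6:]  0  ''
   4  s[6:],s[7:]  1  'b'
   5  s[7:],s[3:]  0  ''
   6  s[3:],s[9:]  1  'd'
   7  s[9:],s[10:]  0  ''
   8  s[10:],s[5:]  0  ''
   9  s[5:],s[8:]  1  'f'
  10  s[8:],s[2:]  0  ''

n(n+1)/2 = 11·12/2 = 66
Σ LCP = 0 + 1 + 1 + 0 + 1 + 0 + 1 + 0 + 0 + 1 + 0 = 5
distinct = 66 − 5 = 61

61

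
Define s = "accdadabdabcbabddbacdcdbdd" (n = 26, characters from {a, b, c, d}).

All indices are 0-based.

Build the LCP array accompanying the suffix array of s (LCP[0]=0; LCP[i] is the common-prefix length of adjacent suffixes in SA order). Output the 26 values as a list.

[0, 2, 3, 1, 2, 1, 0, 2, 1, 1, 2, 3, 0, 1, 1, 2, 2, 0, 1, 3, 2, 1, 2, 1, 1, 2]

rank | idx | suffix
   0 |   9 | abcbabddbacdcdbdd
   1 |   6 | abdabcbabddbacdcdbdd
   2 |  13 | abddbacdcdbdd
   3 |   0 | accdadabdabcbabddbacdcdbdd
   4 |  18 | acdcdbdd
   5 |   4 | adabdabcbabddbacdcdbdd
   6 |  12 | babddbacdcdbdd
   7 |  17 | bacdcdbdd
   8 |  10 | bcbabddbacdcdbdd
   9 |   7 | bdabcbabddbacdcdbdd
  10 |  23 | bdd
  11 |  14 | bddbacdcdbdd
  12 |  11 | cbabddbacdcdbdd
  13 |   1 | ccdadabdabcbabddbacdcdbdd
  14 |   2 | cdadabdabcbabddbacdcdbdd
  15 |  21 | cdbdd
  16 |  19 | cdcdbdd
  17 |  25 | d
  18 |   8 | dabcbabddbacdcdbdd
  19 |   5 | dabdabcbabddbacdcdbdd
  20 |   3 | dadabdabcbabddbacdcdbdd
  21 |  16 | dbacdcdbdd
  22 |  22 | dbdd
  23 |  20 | dcdbdd
  24 |  24 | dd
  25 |  15 | ddbacdcdbdd

SA = [9, 6, 13, 0, 18, 4, 12, 17, 10, 7, 23, 14, 11, 1, 2, 21, 19, 25, 8, 5, 3, 16, 22, 20, 24, 15]
[i] adj suffixes → lcp
  [1] 9/6 → 2 ('ab')
  [2] 6/13 → 3 ('abd')
  [3] 13/0 → 1 ('a')
  [4] 0/18 → 2 ('ac')
  [5] 18/4 → 1 ('a')
  [6] 4/12 → 0 ('')
  [7] 12/17 → 2 ('ba')
  [8] 17/10 → 1 ('b')
  [9] 10/7 → 1 ('b')
  [10] 7/23 → 2 ('bd')
  [11] 23/14 → 3 ('bdd')
  [12] 14/11 → 0 ('')
  [13] 11/1 → 1 ('c')
  [14] 1/2 → 1 ('c')
  [15] 2/21 → 2 ('cd')
  [16] 21/19 → 2 ('cd')
  [17] 19/25 → 0 ('')
  [18] 25/8 → 1 ('d')
  [19] 8/5 → 3 ('dab')
  [20] 5/3 → 2 ('da')
  [21] 3/16 → 1 ('d')
  [22] 16/22 → 2 ('db')
  [23] 22/20 → 1 ('d')
  [24] 20/24 → 1 ('d')
  [25] 24/15 → 2 ('dd')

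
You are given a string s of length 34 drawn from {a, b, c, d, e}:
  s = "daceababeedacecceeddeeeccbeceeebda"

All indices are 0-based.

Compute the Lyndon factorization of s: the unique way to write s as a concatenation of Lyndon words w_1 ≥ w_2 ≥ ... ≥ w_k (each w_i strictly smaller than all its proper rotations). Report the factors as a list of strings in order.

emit factor 1: 'd' (i=0, period=1)
emit factor 2: 'ace' (i=1, period=3)
emit factor 3: 'ababeedacecceeddeeeccbeceeebd' (i=4, period=29)
emit factor 4: 'a' (i=33, period=1)

["d", "ace", "ababeedacecceeddeeeccbeceeebd", "a"]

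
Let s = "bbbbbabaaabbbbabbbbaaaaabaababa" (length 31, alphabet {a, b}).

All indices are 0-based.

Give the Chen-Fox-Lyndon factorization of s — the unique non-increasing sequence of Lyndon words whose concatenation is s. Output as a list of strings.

emit factor 1: 'b' (i=0, period=1)
emit factor 2: 'b' (i=1, period=1)
emit factor 3: 'b' (i=2, period=1)
emit factor 4: 'b' (i=3, period=1)
emit factor 5: 'b' (i=4, period=1)
emit factor 6: 'ab' (i=5, period=2)
emit factor 7: 'aaabbbbabbbb' (i=7, period=12)
emit factor 8: 'aaaaabaabab' (i=19, period=11)
emit factor 9: 'a' (i=30, period=1)

["b", "b", "b", "b", "b", "ab", "aaabbbbabbbb", "aaaaabaabab", "a"]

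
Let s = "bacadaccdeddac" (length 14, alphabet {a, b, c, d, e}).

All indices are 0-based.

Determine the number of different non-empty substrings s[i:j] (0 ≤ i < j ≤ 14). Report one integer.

rank | idx | suffix
   0 |  12 | ac
   1 |   1 | acadaccdeddac
   2 |   5 | accdeddac
   3 |   3 | adaccdeddac
   4 |   0 | bacadaccdeddac
   5 |  13 | c
   6 |   2 | cadaccdeddac
   7 |   6 | ccdeddac
   8 |   7 | cdeddac
   9 |  11 | dac
  10 |   4 | daccdeddac
  11 |  10 | ddac
  12 |   8 | deddac
  13 |   9 | eddac

SA = [12, 1, 5, 3, 0, 13, 2, 6, 7, 11, 4, 10, 8, 9]
i: (SA[i-1],SA[i]) lcp shared
  1: (12,1) 2 'ac'
  2: (1,5) 2 'ac'
  3: (5,3) 1 'a'
  4: (3,0) 0 ''
  5: (0,13) 0 ''
  6: (13,2) 1 'c'
  7: (2,6) 1 'c'
  8: (6,7) 1 'c'
  9: (7,11) 0 ''
  10: (11,4) 3 'dac'
  11: (4,10) 1 'd'
  12: (10,8) 1 'd'
  13: (8,9) 0 ''

n(n+1)/2 = 14·15/2 = 105
Σ LCP = 0 + 2 + 2 + 1 + 0 + 0 + 1 + 1 + 1 + 0 + 3 + 1 + 1 + 0 = 13
distinct = 105 − 13 = 92

92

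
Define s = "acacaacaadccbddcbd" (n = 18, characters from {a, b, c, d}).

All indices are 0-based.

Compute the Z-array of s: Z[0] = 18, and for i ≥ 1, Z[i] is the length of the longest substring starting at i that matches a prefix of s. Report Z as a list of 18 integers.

[18, 0, 3, 0, 1, 3, 0, 1, 1, 0, 0, 0, 0, 0, 0, 0, 0, 0]

Z[0]=18
i=1: outside box; Z[1]=0
i=2: outside box; Z[2]=3 grow→box=[2,5)
i=3: min(r-i=2, Z[1]=0)=0; Z[3]=0
i=4: min(r-i=1, Z[2]=3)=1; Z[4]=1
i=5: outside box; Z[5]=3 grow→box=[5,8)
i=6: min(r-i=2, Z[1]=0)=0; Z[6]=0
i=7: min(r-i=1, Z[2]=3)=1; Z[7]=1
i=8: outside box; Z[8]=1 grow→box=[8,9)
i=9: outside box; Z[9]=0
i=10: outside box; Z[10]=0
i=11: outside box; Z[11]=0
i=12: outside box; Z[12]=0
i=13: outside box; Z[13]=0
i=14: outside box; Z[14]=0
i=15: outside box; Z[15]=0
i=16: outside box; Z[16]=0
i=17: outside box; Z[17]=0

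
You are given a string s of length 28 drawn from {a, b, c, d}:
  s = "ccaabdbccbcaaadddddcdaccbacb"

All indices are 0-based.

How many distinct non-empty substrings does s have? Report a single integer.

rank | idx | suffix
   0 |  11 | aaadddddcdaccbacb
   1 |   2 | aabdbccbcaaadddddcdaccbacb
   2 |  12 | aadddddcdaccbacb
   3 |   3 | abdbccbcaaadddddcdaccbacb
   4 |  25 | acb
   5 |  21 | accbacb
   6 |  13 | adddddcdaccbacb
   7 |  27 | b
   8 |  24 | bacb
   9 |   9 | bcaaadddddcdaccbacb
  10 |   6 | bccbcaaadddddcdaccbacb
  11 |   4 | bdbccbcaaadddddcdaccbacb
  12 |  10 | caaadddddcdaccbacb
  13 |   1 | caabdbccbcaaadddddcdaccbacb
  14 |  26 | cb
  15 |  23 | cbacb
  16 |   8 | cbcaaadddddcdaccbacb
  17 |   0 | ccaabdbccbcaaadddddcdaccbacb
  18 |  22 | ccbacb
  19 |   7 | ccbcaaadddddcdaccbacb
  20 |  19 | cdaccbacb
  21 |  20 | daccbacb
  22 |   5 | dbccbcaaadddddcdaccbacb
  23 |  18 | dcdaccbacb
  24 |  17 | ddcdaccbacb
  25 |  16 | dddcdaccbacb
  26 |  15 | ddddcdaccbacb
  27 |  14 | dddddcdaccbacb

SA = [11, 2, 12, 3, 25, 21, 13, 27, 24, 9, 6, 4, 10, 1, 26, 23, 8, 0, 22, 7, 19, 20, 5, 18, 17, 16, 15, 14]
[i] adj suffixes → lcp
  [1] 11/2 → 2 ('aa')
  [2] 2/12 → 2 ('aa')
  [3] 12/3 → 1 ('a')
  [4] 3/25 → 1 ('a')
  [5] 25/21 → 2 ('ac')
  [6] 21/13 → 1 ('a')
  [7] 13/27 → 0 ('')
  [8] 27/24 → 1 ('b')
  [9] 24/9 → 1 ('b')
  [10] 9/6 → 2 ('bc')
  [11] 6/4 → 1 ('b')
  [12] 4/10 → 0 ('')
  [13] 10/1 → 3 ('caa')
  [14] 1/26 → 1 ('c')
  [15] 26/23 → 2 ('cb')
  [16] 23/8 → 2 ('cb')
  [17] 8/0 → 1 ('c')
  [18] 0/22 → 2 ('cc')
  [19] 22/7 → 3 ('ccb')
  [20] 7/19 → 1 ('c')
  [21] 19/20 → 0 ('')
  [22] 20/5 → 1 ('d')
  [23] 5/18 → 1 ('d')
  [24] 18/17 → 1 ('d')
  [25] 17/16 → 2 ('dd')
  [26] 16/15 → 3 ('ddd')
  [27] 15/14 → 4 ('dddd')

n(n+1)/2 = 28·29/2 = 406
Σ LCP = 0 + 2 + 2 + 1 + 1 + 2 + 1 + 0 + 1 + 1 + 2 + 1 + 0 + 3 + 1 + 2 + 2 + 1 + 2 + 3 + 1 + 0 + 1 + 1 + 1 + 2 + 3 + 4 = 41
distinct = 406 − 41 = 365

365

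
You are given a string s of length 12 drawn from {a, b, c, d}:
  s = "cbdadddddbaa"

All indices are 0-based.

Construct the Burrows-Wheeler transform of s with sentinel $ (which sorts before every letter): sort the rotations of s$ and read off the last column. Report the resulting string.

aabddc$bdddda

rank  rotation       last
    0  $cbdadddddbaa  a
    1  a$cbdadddddba  a
    2  aa$cbdadddddb  b
    3  adddddbaa$cbd  d
    4  baa$cbdaddddd  d
    5  bdadddddbaa$c  c
    6  cbdadddddbaa$  $
    7  dadddddbaa$cb  b
    8  dbaa$cbdadddd  d
    9  ddbaa$cbdaddd  d
   10  dddbaa$cbdadd  d
   11  ddddbaa$cbdad  d
   12  dddddbaa$cbda  a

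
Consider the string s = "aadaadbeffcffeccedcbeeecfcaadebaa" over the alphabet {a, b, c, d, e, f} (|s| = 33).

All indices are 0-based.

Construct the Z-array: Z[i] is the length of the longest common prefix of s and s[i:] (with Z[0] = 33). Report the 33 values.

Z[0]=33
i=1: outside box; Z[1]=1 scan→box=[1,2)
i=2: outside box; Z[2]=0
i=3: outside box; Z[3]=3 scan→box=[3,6)
i=4: min(r-i=2, Z[1]=1)=1; Z[4]=1
i=5: min(r-i=1, Z[2]=0)=0; Z[5]=0
i=6: outside box; Z[6]=0
i=7: outside box; Z[7]=0
i=8: outside box; Z[8]=0
i=9: outside box; Z[9]=0
i=10: outside box; Z[10]=0
i=11: outside box; Z[11]=0
i=12: outside box; Z[12]=0
i=13: outside box; Z[13]=0
i=14: outside box; Z[14]=0
i=15: outside box; Z[15]=0
i=16: outside box; Z[16]=0
i=17: outside box; Z[17]=0
i=18: outside box; Z[18]=0
i=19: outside box; Z[19]=0
i=20: outside box; Z[20]=0
i=21: outside box; Z[21]=0
i=22: outside box; Z[22]=0
i=23: outside box; Z[23]=0
i=24: outside box; Z[24]=0
i=25: outside box; Z[25]=0
i=26: outside box; Z[26]=3 scan→box=[26,29)
i=27: min(r-i=2, Z[1]=1)=1; Z[27]=1
i=28: min(r-i=1, Z[2]=0)=0; Z[28]=0
i=29: outside box; Z[29]=0
i=30: outside box; Z[30]=0
i=31: outside box; Z[31]=2 scan→box=[31,33)
i=32: min(r-i=1, Z[1]=1)=1; Z[32]=1

[33, 1, 0, 3, 1, 0, 0, 0, 0, 0, 0, 0, 0, 0, 0, 0, 0, 0, 0, 0, 0, 0, 0, 0, 0, 0, 3, 1, 0, 0, 0, 2, 1]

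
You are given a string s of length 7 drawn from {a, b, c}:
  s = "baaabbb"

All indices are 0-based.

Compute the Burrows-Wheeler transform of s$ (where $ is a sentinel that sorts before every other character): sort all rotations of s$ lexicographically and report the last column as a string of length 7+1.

rank  rotation  last
    0  $baaabbb  b
    1  aaabbb$b  b
    2  aabbb$ba  a
    3  abbb$baa  a
    4  b$baaabb  b
    5  baaabbb$  $
    6  bb$baaab  b
    7  bbb$baaa  a

bbaab$ba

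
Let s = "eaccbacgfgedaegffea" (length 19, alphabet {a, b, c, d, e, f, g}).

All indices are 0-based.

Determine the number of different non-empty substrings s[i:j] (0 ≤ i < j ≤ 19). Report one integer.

175

sorted suffixes:
  #0 SA[0]=18  'a'
  #1 SA[1]=1  'accbacgfgedaegffea'
  #2 SA[2]=5  'acgfgedaegffea'
  #3 SA[3]=12  'aegffea'
  #4 SA[4]=4  'bacgfgedaegffea'
  #5 SA[5]=3  'cbacgfgedaegffea'
  #6 SA[6]=2  'ccbacgfgedaegffea'
  #7 SA[7]=6  'cgfgedaegffea'
  #8 SA[8]=11  'daegffea'
  #9 SA[9]=17  'ea'
  #10 SA[10]=0  'eaccbacgfgedaegffea'
  #11 SA[11]=10  'edaegffea'
  #12 SA[12]=13  'egffea'
  #13 SA[13]=16  'fea'
  #14 SA[14]=15  'ffea'
  #15 SA[15]=8  'fgedaegffea'
  #16 SA[16]=9  'gedaegffea'
  #17 SA[17]=14  'gffea'
  #18 SA[18]=7  'gfgedaegffea'

SA = [18, 1, 5, 12, 4, 3, 2, 6, 11, 17, 0, 10, 13, 16, 15, 8, 9, 14, 7]
rank  pair      lcp
   1  s[18:],s[1:]  1  'a'
   2  s[1:],s[5:]  2  'ac'
   3  s[5:],s[12:]  1  'a'
   4  s[12:],s[4:]  0  ''
   5  s[4:],s[3:]  0  ''
   6  s[3:],s[2:]  1  'c'
   7  s[2:],s[6:]  1  'c'
   8  s[6:],s[11:]  0  ''
   9  s[11:],s[17:]  0  ''
  10  s[17:],s[0:]  2  'ea'
  11  s[0:],s[10:]  1  'e'
  12  s[10:],s[13:]  1  'e'
  13  s[13:],s[16:]  0  ''
  14  s[16:],s[15:]  1  'f'
  15  s[15:],s[8:]  1  'f'
  16  s[8:],s[9:]  0  ''
  17  s[9:],s[14:]  1  'g'
  18  s[14:],s[7:]  2  'gf'

n(n+1)/2 = 19·20/2 = 190
Σ LCP = 0 + 1 + 2 + 1 + 0 + 0 + 1 + 1 + 0 + 0 + 2 + 1 + 1 + 0 + 1 + 1 + 0 + 1 + 2 = 15
distinct = 190 − 15 = 175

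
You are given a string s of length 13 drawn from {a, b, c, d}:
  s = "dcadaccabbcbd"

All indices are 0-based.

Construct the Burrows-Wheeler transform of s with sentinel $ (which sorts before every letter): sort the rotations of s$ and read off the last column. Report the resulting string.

dcdcabccdbaba$

rank  rotation        last
    0  $dcadaccabbcbd  d
    1  abbcbd$dcadacc  c
    2  accabbcbd$dcad  d
    3  adaccabbcbd$dc  c
    4  bbcbd$dcadacca  a
    5  bcbd$dcadaccab  b
    6  bd$dcadaccabbc  c
    7  cabbcbd$dcadac  c
    8  cadaccabbcbd$d  d
    9  cbd$dcadaccabb  b
   10  ccabbcbd$dcada  a
   11  d$dcadaccabbcb  b
   12  daccabbcbd$dca  a
   13  dcadaccabbcbd$  $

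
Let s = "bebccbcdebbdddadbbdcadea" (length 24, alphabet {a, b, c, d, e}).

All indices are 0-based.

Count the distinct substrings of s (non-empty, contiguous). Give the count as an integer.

rank→(start, suffix):
  0 → (23, 'a')
  1 → (14, 'adbbdcadea')
  2 → (20, 'adea')
  3 → (16, 'bbdcadea')
  4 → (9, 'bbdddadbbdcadea')
  5 → (2, 'bccbcdebbdddadbbdcadea')
  6 → (5, 'bcdebbdddadbbdcadea')
  7 → (17, 'bdcadea')
  8 → (10, 'bdddadbbdcadea')
  9 → (0, 'bebccbcdebbdddadbbdcadea')
  10 → (19, 'cadea')
  11 → (4, 'cbcdebbdddadbbdcadea')
  12 → (3, 'ccbcdebbdddadbbdcadea')
  13 → (6, 'cdebbdddadbbdcadea')
  14 → (13, 'dadbbdcadea')
  15 → (15, 'dbbdcadea')
  16 → (18, 'dcadea')
  17 → (12, 'ddadbbdcadea')
  18 → (11, 'dddadbbdcadea')
  19 → (21, 'dea')
  20 → (7, 'debbdddadbbdcadea')
  21 → (22, 'ea')
  22 → (8, 'ebbdddadbbdcadea')
  23 → (1, 'ebccbcdebbdddadbbdcadea')

SA = [23, 14, 20, 16, 9, 2, 5, 17, 10, 0, 19, 4, 3, 6, 13, 15, 18, 12, 11, 21, 7, 22, 8, 1]
[i] adj suffixes → lcp
  [1] 23/14 → 1 ('a')
  [2] 14/20 → 2 ('ad')
  [3] 20/16 → 0 ('')
  [4] 16/9 → 3 ('bbd')
  [5] 9/2 → 1 ('b')
  [6] 2/5 → 2 ('bc')
  [7] 5/17 → 1 ('b')
  [8] 17/10 → 2 ('bd')
  [9] 10/0 → 1 ('b')
  [10] 0/19 → 0 ('')
  [11] 19/4 → 1 ('c')
  [12] 4/3 → 1 ('c')
  [13] 3/6 → 1 ('c')
  [14] 6/13 → 0 ('')
  [15] 13/15 → 1 ('d')
  [16] 15/18 → 1 ('d')
  [17] 18/12 → 1 ('d')
  [18] 12/11 → 2 ('dd')
  [19] 11/21 → 1 ('d')
  [20] 21/7 → 2 ('de')
  [21] 7/22 → 0 ('')
  [22] 22/8 → 1 ('e')
  [23] 8/1 → 2 ('eb')

n(n+1)/2 = 24·25/2 = 300
Σ LCP = 0 + 1 + 2 + 0 + 3 + 1 + 2 + 1 + 2 + 1 + 0 + 1 + 1 + 1 + 0 + 1 + 1 + 1 + 2 + 1 + 2 + 0 + 1 + 2 = 27
distinct = 300 − 27 = 273

273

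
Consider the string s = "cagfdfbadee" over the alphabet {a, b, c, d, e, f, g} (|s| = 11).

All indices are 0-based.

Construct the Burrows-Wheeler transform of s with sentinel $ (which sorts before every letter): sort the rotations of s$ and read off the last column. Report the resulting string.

ebcf$afeddga

rank  rotation      last
    0  $cagfdfbadee  e
    1  adee$cagfdfb  b
    2  agfdfbadee$c  c
    3  badee$cagfdf  f
    4  cagfdfbadee$  $
    5  dee$cagfdfba  a
    6  dfbadee$cagf  f
    7  e$cagfdfbade  e
    8  ee$cagfdfbad  d
    9  fbadee$cagfd  d
   10  fdfbadee$cag  g
   11  gfdfbadee$ca  a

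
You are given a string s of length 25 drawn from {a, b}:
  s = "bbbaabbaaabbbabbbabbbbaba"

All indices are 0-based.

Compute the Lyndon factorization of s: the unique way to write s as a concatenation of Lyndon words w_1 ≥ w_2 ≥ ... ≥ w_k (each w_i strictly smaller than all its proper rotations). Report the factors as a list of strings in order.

emit factor 1: 'b' (i=0, period=1)
emit factor 2: 'b' (i=1, period=1)
emit factor 3: 'b' (i=2, period=1)
emit factor 4: 'aabb' (i=3, period=4)
emit factor 5: 'aaabbbabbbabbbbab' (i=7, period=17)
emit factor 6: 'a' (i=24, period=1)

["b", "b", "b", "aabb", "aaabbbabbbabbbbab", "a"]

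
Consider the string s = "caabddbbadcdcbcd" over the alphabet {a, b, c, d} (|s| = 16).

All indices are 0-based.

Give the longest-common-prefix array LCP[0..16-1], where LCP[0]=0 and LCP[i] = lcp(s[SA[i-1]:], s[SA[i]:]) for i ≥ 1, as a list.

rank→(start, suffix):
  0 → (1, 'aabddbbadcdcbcd')
  1 → (2, 'abddbbadcdcbcd')
  2 → (8, 'adcdcbcd')
  3 → (7, 'badcdcbcd')
  4 → (6, 'bbadcdcbcd')
  5 → (13, 'bcd')
  6 → (3, 'bddbbadcdcbcd')
  7 → (0, 'caabddbbadcdcbcd')
  8 → (12, 'cbcd')
  9 → (14, 'cd')
  10 → (10, 'cdcbcd')
  11 → (15, 'd')
  12 → (5, 'dbbadcdcbcd')
  13 → (11, 'dcbcd')
  14 → (9, 'dcdcbcd')
  15 → (4, 'ddbbadcdcbcd')

SA = [1, 2, 8, 7, 6, 13, 3, 0, 12, 14, 10, 15, 5, 11, 9, 4]
i: (SA[i-1],SA[i]) lcp shared
  1: (1,2) 1 'a'
  2: (2,8) 1 'a'
  3: (8,7) 0 ''
  4: (7,6) 1 'b'
  5: (6,13) 1 'b'
  6: (13,3) 1 'b'
  7: (3,0) 0 ''
  8: (0,12) 1 'c'
  9: (12,14) 1 'c'
  10: (14,10) 2 'cd'
  11: (10,15) 0 ''
  12: (15,5) 1 'd'
  13: (5,11) 1 'd'
  14: (11,9) 2 'dc'
  15: (9,4) 1 'd'

[0, 1, 1, 0, 1, 1, 1, 0, 1, 1, 2, 0, 1, 1, 2, 1]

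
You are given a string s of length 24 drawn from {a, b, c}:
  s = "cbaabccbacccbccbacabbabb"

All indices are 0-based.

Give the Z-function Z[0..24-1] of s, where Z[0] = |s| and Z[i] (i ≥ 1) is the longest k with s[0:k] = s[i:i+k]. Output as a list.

[24, 0, 0, 0, 0, 1, 3, 0, 0, 1, 1, 2, 0, 1, 3, 0, 0, 1, 0, 0, 0, 0, 0, 0]

Z[0]=24
i=1: fresh scan; Z[1]=0
i=2: fresh scan; Z[2]=0
i=3: fresh scan; Z[3]=0
i=4: fresh scan; Z[4]=0
i=5: fresh scan; Z[5]=1 grow→box=[5,6)
i=6: fresh scan; Z[6]=3 grow→box=[6,9)
i=7: min(r-i=2, Z[1]=0)=0; Z[7]=0
i=8: min(r-i=1, Z[2]=0)=0; Z[8]=0
i=9: fresh scan; Z[9]=1 grow→box=[9,10)
i=10: fresh scan; Z[10]=1 grow→box=[10,11)
i=11: fresh scan; Z[11]=2 grow→box=[11,13)
i=12: min(r-i=1, Z[1]=0)=0; Z[12]=0
i=13: fresh scan; Z[13]=1 grow→box=[13,14)
i=14: fresh scan; Z[14]=3 grow→box=[14,17)
i=15: min(r-i=2, Z[1]=0)=0; Z[15]=0
i=16: min(r-i=1, Z[2]=0)=0; Z[16]=0
i=17: fresh scan; Z[17]=1 grow→box=[17,18)
i=18: fresh scan; Z[18]=0
i=19: fresh scan; Z[19]=0
i=20: fresh scan; Z[20]=0
i=21: fresh scan; Z[21]=0
i=22: fresh scan; Z[22]=0
i=23: fresh scan; Z[23]=0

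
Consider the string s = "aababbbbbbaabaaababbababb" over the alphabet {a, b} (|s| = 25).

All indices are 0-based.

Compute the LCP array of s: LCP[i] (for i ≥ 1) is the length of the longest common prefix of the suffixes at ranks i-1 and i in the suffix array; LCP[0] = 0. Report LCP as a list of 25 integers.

[0, 2, 4, 6, 1, 3, 5, 5, 2, 3, 3, 0, 1, 3, 2, 3, 4, 4, 1, 2, 3, 2, 3, 4, 5]

rank | idx | suffix
   0 |  13 | aaababbababb
   1 |  10 | aabaaababbababb
   2 |  14 | aababbababb
   3 |   0 | aababbbbbbaabaaababbababb
   4 |  11 | abaaababbababb
   5 |  20 | ababb
   6 |  15 | ababbababb
   7 |   1 | ababbbbbbaabaaababbababb
   8 |  22 | abb
   9 |  17 | abbababb
  10 |   3 | abbbbbbaabaaababbababb
  11 |  24 | b
  12 |  12 | baaababbababb
  13 |   9 | baabaaababbababb
  14 |  19 | bababb
  15 |  21 | babb
  16 |  16 | babbababb
  17 |   2 | babbbbbbaabaaababbababb
  18 |  23 | bb
  19 |   8 | bbaabaaababbababb
  20 |  18 | bbababb
  21 |   7 | bbbaabaaababbababb
  22 |   6 | bbbbaabaaababbababb
  23 |   5 | bbbbbaabaaababbababb
  24 |   4 | bbbbbbaabaaababbababb

SA = [13, 10, 14, 0, 11, 20, 15, 1, 22, 17, 3, 24, 12, 9, 19, 21, 16, 2, 23, 8, 18, 7, 6, 5, 4]
i: (SA[i-1],SA[i]) lcp shared
  1: (13,10) 2 'aa'
  2: (10,14) 4 'aaba'
  3: (14,0) 6 'aababb'
  4: (0,11) 1 'a'
  5: (11,20) 3 'aba'
  6: (20,15) 5 'ababb'
  7: (15,1) 5 'ababb'
  8: (1,22) 2 'ab'
  9: (22,17) 3 'abb'
  10: (17,3) 3 'abb'
  11: (3,24) 0 ''
  12: (24,12) 1 'b'
  13: (12,9) 3 'baa'
  14: (9,19) 2 'ba'
  15: (19,21) 3 'bab'
  16: (21,16) 4 'babb'
  17: (16,2) 4 'babb'
  18: (2,23) 1 'b'
  19: (23,8) 2 'bb'
  20: (8,18) 3 'bba'
  21: (18,7) 2 'bb'
  22: (7,6) 3 'bbb'
  23: (6,5) 4 'bbbb'
  24: (5,4) 5 'bbbbb'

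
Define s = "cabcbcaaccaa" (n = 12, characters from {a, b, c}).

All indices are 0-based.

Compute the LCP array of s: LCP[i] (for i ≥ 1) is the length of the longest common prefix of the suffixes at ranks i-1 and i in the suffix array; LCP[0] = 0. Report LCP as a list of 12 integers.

[0, 1, 2, 1, 1, 0, 2, 0, 3, 2, 1, 1]

rank→(start, suffix):
  0 → (11, 'a')
  1 → (10, 'aa')
  2 → (6, 'aaccaa')
  3 → (1, 'abcbcaaccaa')
  4 → (7, 'accaa')
  5 → (4, 'bcaaccaa')
  6 → (2, 'bcbcaaccaa')
  7 → (9, 'caa')
  8 → (5, 'caaccaa')
  9 → (0, 'cabcbcaaccaa')
  10 → (3, 'cbcaaccaa')
  11 → (8, 'ccaa')

SA = [11, 10, 6, 1, 7, 4, 2, 9, 5, 0, 3, 8]
rank  pair      lcp
   1  s[11:],s[10:]  1  'a'
   2  s[10:],s[6:]  2  'aa'
   3  s[6:],s[1:]  1  'a'
   4  s[1:],s[7:]  1  'a'
   5  s[7:],s[4:]  0  ''
   6  s[4:],s[2:]  2  'bc'
   7  s[2:],s[9:]  0  ''
   8  s[9:],s[5:]  3  'caa'
   9  s[5:],s[0:]  2  'ca'
  10  s[0:],s[3:]  1  'c'
  11  s[3:],s[8:]  1  'c'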